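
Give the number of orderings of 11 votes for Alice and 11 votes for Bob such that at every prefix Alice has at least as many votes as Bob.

Reading a vote for the leader as '(' and for the other as ')' turns such a sequence into a balanced string of 11 pairs, so the count is C_11.
C_11 = C_10 · 2(2·10+1)/(10+2) = 16796 · 42/12 = 58786.

58786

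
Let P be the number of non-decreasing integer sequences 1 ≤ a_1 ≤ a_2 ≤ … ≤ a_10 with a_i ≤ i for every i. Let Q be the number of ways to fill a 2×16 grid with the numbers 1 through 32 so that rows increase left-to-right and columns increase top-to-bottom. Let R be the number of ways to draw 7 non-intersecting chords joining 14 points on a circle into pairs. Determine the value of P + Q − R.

35374037

Such sub-staircase sequences of length n are counted by C_n; here n = 10. So P = C_10 = 16796.
Standard Young tableaux of shape 2×n are counted by C_n; here n = 16. So Q = C_16 = 35357670.
Non-crossing perfect matchings of 2n points on a circle are counted by C_n; with 14 points, n = 7. So R = C_7 = 429.
P + Q − R = 16796 + 35357670 − 429 = 35374037.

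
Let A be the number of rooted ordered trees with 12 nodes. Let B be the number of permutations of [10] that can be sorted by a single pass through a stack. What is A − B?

41990

A rooted plane tree on 12 nodes has 11 edges, and such trees are counted by C_11. So A = C_11 = 58786.
By Knuth's characterisation, the stack-sortable permutations of length 10 are the 231-avoiders, numbering C_10. So B = C_10 = 16796.
A − B = 58786 − 16796 = 41990.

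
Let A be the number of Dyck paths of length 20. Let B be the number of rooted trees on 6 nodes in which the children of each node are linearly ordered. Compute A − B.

Dyck paths of semilength n (length 2n) are counted by C_n; here n = 10. So A = C_10 = 16796.
Rooted ordered (plane) trees on m nodes have m−1 edges and are counted by C_{m−1}; m = 6 gives C_5. So B = C_5 = 42.
A − B = 16796 − 42 = 16754.

16754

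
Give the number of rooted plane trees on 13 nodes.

208012

A rooted plane tree on 13 nodes has 12 edges, and such trees are counted by C_12.
C_12 = C(24,12)/13 = 2704156/13 = 208012.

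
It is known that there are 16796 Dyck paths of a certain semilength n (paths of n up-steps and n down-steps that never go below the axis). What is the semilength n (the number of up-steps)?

Dyck paths of semilength n are counted by C_n. The Catalan number equal to 16796 is C_10.

10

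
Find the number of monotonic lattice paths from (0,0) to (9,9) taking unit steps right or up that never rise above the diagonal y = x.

4862

Sub-diagonal monotone paths from (0,0) to (9,9) biject with Dyck paths of semilength 9, giving C_9.
C_9 = 4862.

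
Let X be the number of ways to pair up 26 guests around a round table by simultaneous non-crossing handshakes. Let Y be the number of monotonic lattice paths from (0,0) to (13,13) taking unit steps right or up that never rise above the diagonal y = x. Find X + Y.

Non-crossing handshake pairings of 2n people are counted by C_n; 26 people gives n = 13. So X = C_13 = 742900.
Sub-diagonal monotone paths from (0,0) to (13,13) biject with Dyck paths of semilength 13, giving C_13. So Y = C_13 = 742900.
X + Y = 742900 + 742900 = 1485800.

1485800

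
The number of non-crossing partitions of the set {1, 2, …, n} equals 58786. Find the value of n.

11

Non-crossing partitions of [n] are counted by C_n; 58786 = C_11.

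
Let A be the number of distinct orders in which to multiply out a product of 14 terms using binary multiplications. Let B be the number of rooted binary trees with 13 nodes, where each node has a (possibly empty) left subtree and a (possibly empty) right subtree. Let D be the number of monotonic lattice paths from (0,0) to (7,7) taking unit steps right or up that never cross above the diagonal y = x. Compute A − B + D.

Ways to associate a product of 14 factors correspond to binary trees on 14 leaves, so the count is C_13. So A = C_13 = 742900.
Binary trees (left/right distinguished) on n nodes are counted by C_n; here n = 13. So B = C_13 = 742900.
Sub-diagonal monotone paths from (0,0) to (7,7) biject with Dyck paths of semilength 7, giving C_7. So D = C_7 = 429.
A − B + D = 742900 − 742900 + 429 = 429.

429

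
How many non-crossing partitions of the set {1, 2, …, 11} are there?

The non-crossing partitions of [11] form a lattice of size C_11.
C_11 = C_10 · 2(2·10+1)/(10+2) = 16796 · 42/12 = 58786.

58786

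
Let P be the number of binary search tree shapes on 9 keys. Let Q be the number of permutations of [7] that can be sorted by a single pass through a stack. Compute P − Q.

Binary trees (left/right distinguished) on n nodes are counted by C_n; here n = 9. So P = C_9 = 4862.
By Knuth's characterisation, the stack-sortable permutations of length 7 are the 231-avoiders, numbering C_7. So Q = C_7 = 429.
P − Q = 4862 − 429 = 4433.

4433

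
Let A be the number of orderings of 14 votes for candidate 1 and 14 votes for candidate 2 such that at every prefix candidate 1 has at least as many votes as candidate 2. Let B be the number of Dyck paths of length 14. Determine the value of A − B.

2674011

Ballot sequences with n votes each where one side never trails are Dyck words, counted by C_n; here n = 14. So A = C_14 = 2674440.
A Dyck path with 7 up-steps and 7 down-steps has semilength 7, so there are C_7 of them. So B = C_7 = 429.
A − B = 2674440 − 429 = 2674011.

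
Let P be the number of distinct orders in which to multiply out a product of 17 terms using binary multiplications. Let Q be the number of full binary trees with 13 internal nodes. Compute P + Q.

Ways to associate a product of 17 factors correspond to binary trees on 17 leaves, so the count is C_16. So P = C_16 = 35357670.
Full binary trees with n internal nodes are counted by C_n; here n = 13. So Q = C_13 = 742900.
P + Q = 35357670 + 742900 = 36100570.

36100570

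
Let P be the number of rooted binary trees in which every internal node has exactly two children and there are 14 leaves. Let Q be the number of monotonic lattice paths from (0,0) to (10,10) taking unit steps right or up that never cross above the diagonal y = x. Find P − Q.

726104

A full binary tree with L leaves has L−1 internal nodes and is counted by C_{L−1}; L = 14 gives C_13. So P = C_13 = 742900.
Sub-diagonal monotone paths from (0,0) to (10,10) biject with Dyck paths of semilength 10, giving C_10. So Q = C_10 = 16796.
P − Q = 742900 − 16796 = 726104.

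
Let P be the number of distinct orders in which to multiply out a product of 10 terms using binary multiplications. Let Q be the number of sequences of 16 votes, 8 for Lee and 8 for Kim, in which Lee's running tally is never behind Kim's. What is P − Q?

Bracketing 10 factors into binary products is counted by C_{10−1} = C_9. So P = C_9 = 4862.
Ballot sequences with n votes each where one side never trails are Dyck words, counted by C_n; here n = 8. So Q = C_8 = 1430.
P − Q = 4862 − 1430 = 3432.

3432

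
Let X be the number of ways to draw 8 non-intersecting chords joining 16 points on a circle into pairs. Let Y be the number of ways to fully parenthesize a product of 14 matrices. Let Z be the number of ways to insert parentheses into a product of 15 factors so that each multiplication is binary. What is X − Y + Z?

Non-crossing perfect matchings of 2n points on a circle are counted by C_n; with 16 points, n = 8. So X = C_8 = 1430.
Ways to associate a product of 14 factors correspond to binary trees on 14 leaves, so the count is C_13. So Y = C_13 = 742900.
Ways to associate a product of 15 factors correspond to binary trees on 15 leaves, so the count is C_14. So Z = C_14 = 2674440.
X − Y + Z = 1430 − 742900 + 2674440 = 1932970.

1932970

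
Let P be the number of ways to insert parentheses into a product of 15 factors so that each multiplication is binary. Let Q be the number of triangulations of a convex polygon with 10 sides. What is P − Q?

Parenthesizations of m factors correspond to full binary trees with m leaves, counted by C_{m−1}; m = 15 gives C_14. So P = C_14 = 2674440.
A convex 10-gon is triangulated into 8 triangles, and the number of such triangulations is the Catalan number C_{10−2} = C_8. So Q = C_8 = 1430.
P − Q = 2674440 − 1430 = 2673010.

2673010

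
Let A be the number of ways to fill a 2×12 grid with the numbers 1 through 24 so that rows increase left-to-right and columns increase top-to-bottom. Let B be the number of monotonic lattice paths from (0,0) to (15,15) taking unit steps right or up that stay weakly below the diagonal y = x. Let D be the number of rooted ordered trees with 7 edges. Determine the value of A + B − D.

By the hook-length formula (or a Dyck-path bijection), SYT of shape 2×12 number C_12. So A = C_12 = 208012.
Sub-diagonal monotone paths from (0,0) to (15,15) biject with Dyck paths of semilength 15, giving C_15. So B = C_15 = 9694845.
Rooted ordered trees with n edges are counted by C_n; here n = 7. So D = C_7 = 429.
A + B − D = 208012 + 9694845 − 429 = 9902428.

9902428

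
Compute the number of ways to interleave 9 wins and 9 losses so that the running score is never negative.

Ballot sequences with n votes each where one side never trails are Dyck words, counted by C_n; here n = 9.
C_9 = 4862.

4862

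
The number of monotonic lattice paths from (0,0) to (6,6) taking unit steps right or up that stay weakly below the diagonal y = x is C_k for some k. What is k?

6

Sub-diagonal monotone paths from (0,0) to (6,6) biject with Dyck paths of semilength 6, giving C_6.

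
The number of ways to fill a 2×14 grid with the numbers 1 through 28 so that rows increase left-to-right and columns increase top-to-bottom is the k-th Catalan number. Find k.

14

By the hook-length formula (or a Dyck-path bijection), SYT of shape 2×14 number C_14.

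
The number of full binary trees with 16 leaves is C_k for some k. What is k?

A full binary tree with L leaves has L−1 internal nodes and is counted by C_{L−1}; L = 16 gives C_15.

15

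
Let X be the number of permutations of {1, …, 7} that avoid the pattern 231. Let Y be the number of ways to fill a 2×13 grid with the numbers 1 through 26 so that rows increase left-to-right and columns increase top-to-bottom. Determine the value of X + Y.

743329

For any fixed pattern of length 3, the pattern-avoiding permutations of [7] number C_7. So X = C_7 = 429.
Standard Young tableaux of shape 2×n are counted by C_n; here n = 13. So Y = C_13 = 742900.
X + Y = 429 + 742900 = 743329.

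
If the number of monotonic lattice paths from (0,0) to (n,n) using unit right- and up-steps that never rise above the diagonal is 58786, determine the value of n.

11

Such diagonal-avoiding paths in an n×n grid are counted by C_n, and C_11 = 58786.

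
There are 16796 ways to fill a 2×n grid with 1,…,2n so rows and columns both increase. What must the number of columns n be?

10

Standard Young tableaux of shape 2×n are counted by C_n. Since C_10 = 16796, the index is 10.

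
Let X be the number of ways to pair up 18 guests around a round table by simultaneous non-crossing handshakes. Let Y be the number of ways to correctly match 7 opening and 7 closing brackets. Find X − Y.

With 18 = 2·9 people, non-crossing handshake pairings are non-crossing perfect matchings on a circle, counted by C_9. So X = C_9 = 4862.
With 7 pairs the number of balanced bracket strings is the Catalan number C_7. So Y = C_7 = 429.
X − Y = 4862 − 429 = 4433.

4433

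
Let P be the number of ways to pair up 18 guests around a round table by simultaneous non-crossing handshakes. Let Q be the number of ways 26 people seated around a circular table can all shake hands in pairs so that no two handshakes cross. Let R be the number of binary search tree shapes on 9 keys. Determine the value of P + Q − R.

742900

With 18 = 2·9 people, non-crossing handshake pairings are non-crossing perfect matchings on a circle, counted by C_9. So P = C_9 = 4862.
With 26 = 2·13 people, non-crossing handshake pairings are non-crossing perfect matchings on a circle, counted by C_13. So Q = C_13 = 742900.
There are C_n binary search tree shapes on n keys; with n = 9 that is C_9. So R = C_9 = 4862.
P + Q − R = 4862 + 742900 − 4862 = 742900.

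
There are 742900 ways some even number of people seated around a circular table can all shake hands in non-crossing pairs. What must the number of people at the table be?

Non-crossing handshake pairings of 2n people are counted by C_n, and C_13 = 742900.
So n = 13, and there are 2n = 26 people.

26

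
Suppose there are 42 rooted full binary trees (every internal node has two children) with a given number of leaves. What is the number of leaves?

6

Full binary trees with L leaves are counted by C_{L−1}; 42 = C_5.
So the index is 5, and the number of leaves is 5 + 1 = 6.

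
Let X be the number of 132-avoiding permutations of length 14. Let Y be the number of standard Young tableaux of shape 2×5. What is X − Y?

2674398

Permutations of [n] avoiding any single length-3 pattern are counted by C_n; here n = 14. So X = C_14 = 2674440.
By the hook-length formula (or a Dyck-path bijection), SYT of shape 2×5 number C_5. So Y = C_5 = 42.
X − Y = 2674440 − 42 = 2674398.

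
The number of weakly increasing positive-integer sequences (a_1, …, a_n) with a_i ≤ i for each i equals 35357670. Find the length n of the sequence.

Such sub-staircase sequences of length n are counted by C_n, and C_16 = 35357670.

16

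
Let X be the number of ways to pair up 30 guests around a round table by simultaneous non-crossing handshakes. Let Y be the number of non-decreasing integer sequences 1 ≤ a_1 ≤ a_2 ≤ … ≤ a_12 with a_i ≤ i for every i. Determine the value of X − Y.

Non-crossing handshake pairings of 2n people are counted by C_n; 30 people gives n = 15. So X = C_15 = 9694845.
Weakly increasing sequences with a_i ≤ i biject with Dyck paths of semilength 12, so there are C_12. So Y = C_12 = 208012.
X − Y = 9694845 − 208012 = 9486833.

9486833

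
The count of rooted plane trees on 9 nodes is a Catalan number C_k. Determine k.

8

A rooted plane tree on 9 nodes has 8 edges, and such trees are counted by C_8.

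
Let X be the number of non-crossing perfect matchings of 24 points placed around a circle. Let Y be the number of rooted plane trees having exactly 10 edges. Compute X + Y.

Non-crossing perfect matchings of 2n points on a circle are counted by C_n; with 24 points, n = 12. So X = C_12 = 208012.
Rooted ordered trees with n edges are counted by C_n; here n = 10. So Y = C_10 = 16796.
X + Y = 208012 + 16796 = 224808.

224808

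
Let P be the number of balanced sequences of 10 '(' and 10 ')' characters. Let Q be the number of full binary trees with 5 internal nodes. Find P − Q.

A balanced arrangement of 10 bracket pairs is a Dyck word of semilength 10, so the count is C_10. So P = C_10 = 16796.
Full binary trees with n internal nodes are counted by C_n; here n = 5. So Q = C_5 = 42.
P − Q = 16796 − 42 = 16754.

16754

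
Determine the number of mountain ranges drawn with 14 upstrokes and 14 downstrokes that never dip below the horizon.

2674440

Paths of 14 up- and 14 down-steps that never dip below the axis are Dyck paths; their count is C_14.
C_14 = C(28,14)/15 = 40116600/15 = 2674440.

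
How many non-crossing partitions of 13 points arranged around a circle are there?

742900

Non-crossing partitions of an n-element set are counted by C_n; here n = 13.
C_13 = 742900.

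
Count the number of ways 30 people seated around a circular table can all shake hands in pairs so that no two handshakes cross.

9694845

Non-crossing handshake pairings of 2n people are counted by C_n; 30 people gives n = 15.
C_15 = C_14 · 2(2·14+1)/(14+2) = 2674440 · 58/16 = 9694845.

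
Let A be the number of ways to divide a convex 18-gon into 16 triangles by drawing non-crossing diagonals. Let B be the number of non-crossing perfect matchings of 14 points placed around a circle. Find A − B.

The number of triangulations of an 18-gon is the Catalan number C_16 (index = sides − 2). So A = C_16 = 35357670.
Non-crossing perfect matchings of 2n points on a circle are counted by C_n; with 14 points, n = 7. So B = C_7 = 429.
A − B = 35357670 − 429 = 35357241.

35357241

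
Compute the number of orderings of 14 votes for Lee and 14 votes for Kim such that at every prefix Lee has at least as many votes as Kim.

2674440

Reading a vote for the leader as '(' and for the other as ')' turns such a sequence into a balanced string of 14 pairs, so the count is C_14.
C_14 = 2674440.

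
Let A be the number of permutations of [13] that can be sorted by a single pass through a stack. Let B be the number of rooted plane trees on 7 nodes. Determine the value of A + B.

By Knuth's characterisation, the stack-sortable permutations of length 13 are the 231-avoiders, numbering C_13. So A = C_13 = 742900.
Rooted ordered (plane) trees on m nodes have m−1 edges and are counted by C_{m−1}; m = 7 gives C_6. So B = C_6 = 132.
A + B = 742900 + 132 = 743032.

743032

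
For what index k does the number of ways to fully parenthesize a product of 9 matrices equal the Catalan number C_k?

8

Parenthesizations of m factors correspond to full binary trees with m leaves, counted by C_{m−1}; m = 9 gives C_8.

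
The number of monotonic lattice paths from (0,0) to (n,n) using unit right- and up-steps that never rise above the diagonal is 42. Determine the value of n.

5

Such diagonal-avoiding paths in an n×n grid are counted by C_n. Since C_5 = 42, the index is 5.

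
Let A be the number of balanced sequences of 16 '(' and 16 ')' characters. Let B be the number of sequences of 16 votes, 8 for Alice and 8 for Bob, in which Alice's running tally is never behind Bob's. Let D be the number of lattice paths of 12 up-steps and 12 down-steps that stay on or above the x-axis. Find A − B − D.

35148228

Balanced strings of n pairs of brackets are counted by C_n; here n = 16. So A = C_16 = 35357670.
Ballot sequences with n votes each where one side never trails are Dyck words, counted by C_n; here n = 8. So B = C_8 = 1430.
Dyck paths of semilength n (length 2n) are counted by C_n; here n = 12. So D = C_12 = 208012.
A − B − D = 35357670 − 1430 − 208012 = 35148228.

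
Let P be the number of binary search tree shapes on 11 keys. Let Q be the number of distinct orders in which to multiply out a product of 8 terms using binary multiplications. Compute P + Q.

Rooted binary trees with 11 nodes (each child slot possibly empty) number C_11. So P = C_11 = 58786.
Ways to associate a product of 8 factors correspond to binary trees on 8 leaves, so the count is C_7. So Q = C_7 = 429.
P + Q = 58786 + 429 = 59215.

59215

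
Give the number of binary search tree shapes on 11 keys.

Rooted binary trees with 11 nodes (each child slot possibly empty) number C_11.
C_11 = C(22,11)/12 = 705432/12 = 58786.

58786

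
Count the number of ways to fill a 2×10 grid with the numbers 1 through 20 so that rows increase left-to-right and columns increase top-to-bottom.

By the hook-length formula (or a Dyck-path bijection), SYT of shape 2×10 number C_10.
C_10 = 16796.

16796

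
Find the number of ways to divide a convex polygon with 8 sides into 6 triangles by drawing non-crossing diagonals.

A convex 8-gon is triangulated into 6 triangles, and the number of such triangulations is the Catalan number C_{8−2} = C_6.
C_6 = 132.

132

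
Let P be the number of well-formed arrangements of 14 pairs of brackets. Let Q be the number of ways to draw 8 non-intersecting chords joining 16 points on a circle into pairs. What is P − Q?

2673010

A balanced arrangement of 14 bracket pairs is a Dyck word of semilength 14, so the count is C_14. So P = C_14 = 2674440.
Pairing 16 circle points by 8 non-crossing chords gives C_8 matchings. So Q = C_8 = 1430.
P − Q = 2674440 − 1430 = 2673010.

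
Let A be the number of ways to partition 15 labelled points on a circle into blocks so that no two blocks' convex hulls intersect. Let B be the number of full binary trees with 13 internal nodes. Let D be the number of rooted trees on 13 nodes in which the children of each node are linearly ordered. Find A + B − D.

Non-crossing partitions of an n-element set are counted by C_n; here n = 15. So A = C_15 = 9694845.
The number of full binary trees on 13 internal nodes is the Catalan number C_13. So B = C_13 = 742900.
Rooted ordered (plane) trees on m nodes have m−1 edges and are counted by C_{m−1}; m = 13 gives C_12. So D = C_12 = 208012.
A + B − D = 9694845 + 742900 − 208012 = 10229733.

10229733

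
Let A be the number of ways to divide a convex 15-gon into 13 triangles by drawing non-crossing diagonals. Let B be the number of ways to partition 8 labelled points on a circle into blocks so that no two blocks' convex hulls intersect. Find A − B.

The number of triangulations of a 15-gon is the Catalan number C_13 (index = sides − 2). So A = C_13 = 742900.
Non-crossing partitions of an n-element set are counted by C_n; here n = 8. So B = C_8 = 1430.
A − B = 742900 − 1430 = 741470.

741470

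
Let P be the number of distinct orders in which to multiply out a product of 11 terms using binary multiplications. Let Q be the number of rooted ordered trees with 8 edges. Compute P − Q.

Bracketing 11 factors into binary products is counted by C_{11−1} = C_10. So P = C_10 = 16796.
A rooted plane tree with 8 edges has 9 nodes, and the count is C_8. So Q = C_8 = 1430.
P − Q = 16796 − 1430 = 15366.

15366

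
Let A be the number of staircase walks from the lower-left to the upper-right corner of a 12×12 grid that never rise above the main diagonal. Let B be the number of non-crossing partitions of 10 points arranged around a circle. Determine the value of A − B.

Sub-diagonal monotone paths from (0,0) to (12,12) biject with Dyck paths of semilength 12, giving C_12. So A = C_12 = 208012.
Non-crossing partitions of an n-element set are counted by C_n; here n = 10. So B = C_10 = 16796.
A − B = 208012 − 16796 = 191216.

191216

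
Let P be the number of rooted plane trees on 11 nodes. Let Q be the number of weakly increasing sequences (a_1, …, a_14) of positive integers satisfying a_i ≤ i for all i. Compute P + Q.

A rooted plane tree on 11 nodes has 10 edges, and such trees are counted by C_10. So P = C_10 = 16796.
Weakly increasing sequences with a_i ≤ i biject with Dyck paths of semilength 14, so there are C_14. So Q = C_14 = 2674440.
P + Q = 16796 + 2674440 = 2691236.

2691236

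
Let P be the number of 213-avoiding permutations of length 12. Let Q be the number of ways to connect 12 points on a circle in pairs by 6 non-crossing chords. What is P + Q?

208144

For any fixed pattern of length 3, the pattern-avoiding permutations of [12] number C_12. So P = C_12 = 208012.
Non-crossing perfect matchings of 2n points on a circle are counted by C_n; with 12 points, n = 6. So Q = C_6 = 132.
P + Q = 208012 + 132 = 208144.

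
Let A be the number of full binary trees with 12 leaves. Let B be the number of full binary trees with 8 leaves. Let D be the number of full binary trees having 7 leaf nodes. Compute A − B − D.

58225

Full binary trees with 12 leaves have 12−1 = 11 internal nodes, so there are C_11 of them. So A = C_11 = 58786.
A full binary tree with L leaves has L−1 internal nodes and is counted by C_{L−1}; L = 8 gives C_7. So B = C_7 = 429.
A full binary tree with L leaves has L−1 internal nodes and is counted by C_{L−1}; L = 7 gives C_6. So D = C_6 = 132.
A − B − D = 58786 − 429 − 132 = 58225.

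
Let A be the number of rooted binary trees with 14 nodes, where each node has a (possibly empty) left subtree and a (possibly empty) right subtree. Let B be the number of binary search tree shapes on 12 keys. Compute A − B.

Binary trees (left/right distinguished) on n nodes are counted by C_n; here n = 14. So A = C_14 = 2674440.
Rooted binary trees with 12 nodes (each child slot possibly empty) number C_12. So B = C_12 = 208012.
A − B = 2674440 − 208012 = 2466428.

2466428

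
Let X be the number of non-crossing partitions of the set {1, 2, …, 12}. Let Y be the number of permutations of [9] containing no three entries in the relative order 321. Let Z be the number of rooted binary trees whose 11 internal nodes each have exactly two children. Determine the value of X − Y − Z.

144364

Non-crossing partitions of an n-element set are counted by C_n; here n = 12. So X = C_12 = 208012.
For any fixed pattern of length 3, the pattern-avoiding permutations of [9] number C_9. So Y = C_9 = 4862.
The number of full binary trees on 11 internal nodes is the Catalan number C_11. So Z = C_11 = 58786.
X − Y − Z = 208012 − 4862 − 58786 = 144364.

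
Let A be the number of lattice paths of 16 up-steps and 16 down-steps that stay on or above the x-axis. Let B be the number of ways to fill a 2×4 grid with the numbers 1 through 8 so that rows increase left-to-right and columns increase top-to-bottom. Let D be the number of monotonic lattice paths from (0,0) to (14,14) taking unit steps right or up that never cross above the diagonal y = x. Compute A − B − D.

Paths of 16 up- and 16 down-steps that never dip below the axis are Dyck paths; their count is C_16. So A = C_16 = 35357670.
Standard Young tableaux of shape 2×n are counted by C_n; here n = 4. So B = C_4 = 14.
Sub-diagonal monotone paths from (0,0) to (14,14) biject with Dyck paths of semilength 14, giving C_14. So D = C_14 = 2674440.
A − B − D = 35357670 − 14 − 2674440 = 32683216.

32683216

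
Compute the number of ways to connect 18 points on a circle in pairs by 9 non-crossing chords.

4862

Non-crossing perfect matchings of 2n points on a circle are counted by C_n; with 18 points, n = 9.
C_9 = C(18,9)/10 = 48620/10 = 4862.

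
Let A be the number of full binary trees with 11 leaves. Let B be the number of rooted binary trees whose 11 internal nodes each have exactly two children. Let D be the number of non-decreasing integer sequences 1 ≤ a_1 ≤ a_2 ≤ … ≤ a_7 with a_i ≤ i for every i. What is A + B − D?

75153

A full binary tree with L leaves has L−1 internal nodes and is counted by C_{L−1}; L = 11 gives C_10. So A = C_10 = 16796.
Full binary trees with n internal nodes are counted by C_n; here n = 11. So B = C_11 = 58786.
Weakly increasing sequences with a_i ≤ i biject with Dyck paths of semilength 7, so there are C_7. So D = C_7 = 429.
A + B − D = 16796 + 58786 − 429 = 75153.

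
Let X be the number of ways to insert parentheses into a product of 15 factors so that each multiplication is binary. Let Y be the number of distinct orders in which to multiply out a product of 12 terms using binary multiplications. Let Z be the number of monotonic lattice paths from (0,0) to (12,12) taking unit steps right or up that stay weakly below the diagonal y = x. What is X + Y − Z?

2525214

Bracketing 15 factors into binary products is counted by C_{15−1} = C_14. So X = C_14 = 2674440.
Ways to associate a product of 12 factors correspond to binary trees on 12 leaves, so the count is C_11. So Y = C_11 = 58786.
Sub-diagonal monotone paths from (0,0) to (12,12) biject with Dyck paths of semilength 12, giving C_12. So Z = C_12 = 208012.
X + Y − Z = 2674440 + 58786 − 208012 = 2525214.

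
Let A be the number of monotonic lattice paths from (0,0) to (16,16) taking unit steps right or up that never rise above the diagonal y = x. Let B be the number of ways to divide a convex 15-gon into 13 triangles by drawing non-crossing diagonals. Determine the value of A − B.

34614770

Monotone paths in an n×n grid that stay weakly below the diagonal are counted by C_n; here n = 16. So A = C_16 = 35357670.
Triangulations of a convex m-gon are counted by C_{m−2}; with m = 15 this is C_13. So B = C_13 = 742900.
A − B = 35357670 − 742900 = 34614770.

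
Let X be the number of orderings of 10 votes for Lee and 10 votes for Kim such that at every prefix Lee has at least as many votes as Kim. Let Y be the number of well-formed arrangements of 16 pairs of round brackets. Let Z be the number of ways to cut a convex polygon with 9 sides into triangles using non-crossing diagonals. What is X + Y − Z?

Reading a vote for the leader as '(' and for the other as ')' turns such a sequence into a balanced string of 10 pairs, so the count is C_10. So X = C_10 = 16796.
A balanced arrangement of 16 bracket pairs is a Dyck word of semilength 16, so the count is C_16. So Y = C_16 = 35357670.
Triangulations of a convex m-gon are counted by C_{m−2}; with m = 9 this is C_7. So Z = C_7 = 429.
X + Y − Z = 16796 + 35357670 − 429 = 35374037.

35374037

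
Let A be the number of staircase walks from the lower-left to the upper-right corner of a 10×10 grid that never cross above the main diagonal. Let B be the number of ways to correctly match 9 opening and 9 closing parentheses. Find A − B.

11934

Monotone paths in an n×n grid that stay weakly below the diagonal are counted by C_n; here n = 10. So A = C_10 = 16796.
Balanced strings of n pairs of brackets are counted by C_n; here n = 9. So B = C_9 = 4862.
A − B = 16796 − 4862 = 11934.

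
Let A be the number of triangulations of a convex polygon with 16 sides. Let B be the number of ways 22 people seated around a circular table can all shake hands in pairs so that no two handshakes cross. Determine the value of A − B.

2615654

The number of triangulations of a 16-gon is the Catalan number C_14 (index = sides − 2). So A = C_14 = 2674440.
With 22 = 2·11 people, non-crossing handshake pairings are non-crossing perfect matchings on a circle, counted by C_11. So B = C_11 = 58786.
A − B = 2674440 − 58786 = 2615654.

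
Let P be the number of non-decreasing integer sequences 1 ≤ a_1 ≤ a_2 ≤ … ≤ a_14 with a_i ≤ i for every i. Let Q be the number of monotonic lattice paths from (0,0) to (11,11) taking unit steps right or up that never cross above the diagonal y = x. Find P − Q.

Such sub-staircase sequences of length n are counted by C_n; here n = 14. So P = C_14 = 2674440.
Monotone paths in an n×n grid that stay weakly below the diagonal are counted by C_n; here n = 11. So Q = C_11 = 58786.
P − Q = 2674440 − 58786 = 2615654.

2615654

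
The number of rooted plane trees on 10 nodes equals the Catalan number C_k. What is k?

9

Rooted ordered (plane) trees on m nodes have m−1 edges and are counted by C_{m−1}; m = 10 gives C_9.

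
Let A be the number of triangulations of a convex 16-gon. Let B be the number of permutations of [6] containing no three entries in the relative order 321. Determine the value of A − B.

2674308

A convex 16-gon is triangulated into 14 triangles, and the number of such triangulations is the Catalan number C_{16−2} = C_14. So A = C_14 = 2674440.
Permutations of [n] avoiding any single length-3 pattern are counted by C_n; here n = 6. So B = C_6 = 132.
A − B = 2674440 − 132 = 2674308.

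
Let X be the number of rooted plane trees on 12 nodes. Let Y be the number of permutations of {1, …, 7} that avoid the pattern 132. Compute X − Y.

58357

A rooted plane tree on 12 nodes has 11 edges, and such trees are counted by C_11. So X = C_11 = 58786.
Permutations of [n] avoiding any single length-3 pattern are counted by C_n; here n = 7. So Y = C_7 = 429.
X − Y = 58786 − 429 = 58357.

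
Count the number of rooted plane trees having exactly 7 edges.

429

Rooted ordered trees with n edges are counted by C_n; here n = 7.
C_7 = C(14,7)/8 = 3432/8 = 429.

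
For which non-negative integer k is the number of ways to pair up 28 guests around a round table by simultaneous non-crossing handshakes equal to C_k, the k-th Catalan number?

With 28 = 2·14 people, non-crossing handshake pairings are non-crossing perfect matchings on a circle, counted by C_14.

14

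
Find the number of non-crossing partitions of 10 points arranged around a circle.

Non-crossing partitions of an n-element set are counted by C_n; here n = 10.
C_10 = C(20,10)/11 = 184756/11 = 16796.

16796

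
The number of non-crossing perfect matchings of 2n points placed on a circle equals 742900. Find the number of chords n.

Non-crossing pairings of 2n points on a circle are counted by C_n, and C_13 = 742900.

13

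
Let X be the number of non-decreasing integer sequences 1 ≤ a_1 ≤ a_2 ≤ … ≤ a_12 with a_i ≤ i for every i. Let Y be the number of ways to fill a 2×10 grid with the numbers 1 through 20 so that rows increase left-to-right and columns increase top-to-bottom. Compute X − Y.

Such sub-staircase sequences of length n are counted by C_n; here n = 12. So X = C_12 = 208012.
By the hook-length formula (or a Dyck-path bijection), SYT of shape 2×10 number C_10. So Y = C_10 = 16796.
X − Y = 208012 − 16796 = 191216.

191216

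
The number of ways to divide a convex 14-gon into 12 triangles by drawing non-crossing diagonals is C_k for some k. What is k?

The number of triangulations of a 14-gon is the Catalan number C_12 (index = sides − 2).

12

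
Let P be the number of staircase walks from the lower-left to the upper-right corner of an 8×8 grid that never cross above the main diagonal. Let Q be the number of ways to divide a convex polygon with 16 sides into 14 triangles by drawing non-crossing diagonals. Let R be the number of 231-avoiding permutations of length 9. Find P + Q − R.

2671008

Sub-diagonal monotone paths from (0,0) to (8,8) biject with Dyck paths of semilength 8, giving C_8. So P = C_8 = 1430.
A convex 16-gon is triangulated into 14 triangles, and the number of such triangulations is the Catalan number C_{16−2} = C_14. So Q = C_14 = 2674440.
For any fixed pattern of length 3, the pattern-avoiding permutations of [9] number C_9. So R = C_9 = 4862.
P + Q − R = 1430 + 2674440 − 4862 = 2671008.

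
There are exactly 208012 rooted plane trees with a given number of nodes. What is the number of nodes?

13

Rooted ordered trees on m nodes are counted by C_{m−1}; 208012 = C_12.
So the index is 12, and the number of nodes is 12 + 1 = 13.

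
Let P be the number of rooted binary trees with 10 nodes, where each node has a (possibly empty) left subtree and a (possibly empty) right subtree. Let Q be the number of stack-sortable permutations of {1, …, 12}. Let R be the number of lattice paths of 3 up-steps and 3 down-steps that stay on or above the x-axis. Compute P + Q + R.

224813

Binary trees (left/right distinguished) on n nodes are counted by C_n; here n = 10. So P = C_10 = 16796.
By Knuth's characterisation, the stack-sortable permutations of length 12 are the 231-avoiders, numbering C_12. So Q = C_12 = 208012.
Paths of 3 up- and 3 down-steps that never dip below the axis are Dyck paths; their count is C_3. So R = C_3 = 5.
P + Q + R = 16796 + 208012 + 5 = 224813.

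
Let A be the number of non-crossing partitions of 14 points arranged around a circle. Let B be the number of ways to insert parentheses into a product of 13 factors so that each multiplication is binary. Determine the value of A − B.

2466428

The non-crossing partitions of [14] form a lattice of size C_14. So A = C_14 = 2674440.
Bracketing 13 factors into binary products is counted by C_{13−1} = C_12. So B = C_12 = 208012.
A − B = 2674440 − 208012 = 2466428.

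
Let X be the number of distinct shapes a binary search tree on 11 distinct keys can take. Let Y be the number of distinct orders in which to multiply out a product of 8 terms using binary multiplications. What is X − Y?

58357

There are C_n binary search tree shapes on n keys; with n = 11 that is C_11. So X = C_11 = 58786.
Parenthesizations of m factors correspond to full binary trees with m leaves, counted by C_{m−1}; m = 8 gives C_7. So Y = C_7 = 429.
X − Y = 58786 − 429 = 58357.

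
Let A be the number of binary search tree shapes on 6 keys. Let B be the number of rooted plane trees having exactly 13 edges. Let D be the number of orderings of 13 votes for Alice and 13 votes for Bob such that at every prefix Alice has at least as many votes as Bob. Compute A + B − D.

Rooted binary trees with 6 nodes (each child slot possibly empty) number C_6. So A = C_6 = 132.
Rooted ordered trees with n edges are counted by C_n; here n = 13. So B = C_13 = 742900.
Reading a vote for the leader as '(' and for the other as ')' turns such a sequence into a balanced string of 13 pairs, so the count is C_13. So D = C_13 = 742900.
A + B − D = 132 + 742900 − 742900 = 132.

132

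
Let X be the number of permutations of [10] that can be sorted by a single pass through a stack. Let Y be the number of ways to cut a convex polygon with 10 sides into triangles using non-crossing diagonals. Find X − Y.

15366

By Knuth's characterisation, the stack-sortable permutations of length 10 are the 231-avoiders, numbering C_10. So X = C_10 = 16796.
The number of triangulations of a 10-gon is the Catalan number C_8 (index = sides − 2). So Y = C_8 = 1430.
X − Y = 16796 − 1430 = 15366.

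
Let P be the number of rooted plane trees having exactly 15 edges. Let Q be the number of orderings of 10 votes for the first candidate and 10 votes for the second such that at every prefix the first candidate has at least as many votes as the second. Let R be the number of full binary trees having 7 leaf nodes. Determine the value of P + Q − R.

9711509

Rooted ordered trees with n edges are counted by C_n; here n = 15. So P = C_15 = 9694845.
Ballot sequences with n votes each where one side never trails are Dyck words, counted by C_n; here n = 10. So Q = C_10 = 16796.
A full binary tree with L leaves has L−1 internal nodes and is counted by C_{L−1}; L = 7 gives C_6. So R = C_6 = 132.
P + Q − R = 9694845 + 16796 − 132 = 9711509.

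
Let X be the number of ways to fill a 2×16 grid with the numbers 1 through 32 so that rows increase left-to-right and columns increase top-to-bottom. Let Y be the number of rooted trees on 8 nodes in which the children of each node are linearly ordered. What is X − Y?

35357241

By the hook-length formula (or a Dyck-path bijection), SYT of shape 2×16 number C_16. So X = C_16 = 35357670.
A rooted plane tree on 8 nodes has 7 edges, and such trees are counted by C_7. So Y = C_7 = 429.
X − Y = 35357670 − 429 = 35357241.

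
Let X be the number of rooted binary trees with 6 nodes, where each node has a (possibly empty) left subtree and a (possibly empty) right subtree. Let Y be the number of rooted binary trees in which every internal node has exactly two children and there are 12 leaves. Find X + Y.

58918

Binary trees (left/right distinguished) on n nodes are counted by C_n; here n = 6. So X = C_6 = 132.
Full binary trees with 12 leaves have 12−1 = 11 internal nodes, so there are C_11 of them. So Y = C_11 = 58786.
X + Y = 132 + 58786 = 58918.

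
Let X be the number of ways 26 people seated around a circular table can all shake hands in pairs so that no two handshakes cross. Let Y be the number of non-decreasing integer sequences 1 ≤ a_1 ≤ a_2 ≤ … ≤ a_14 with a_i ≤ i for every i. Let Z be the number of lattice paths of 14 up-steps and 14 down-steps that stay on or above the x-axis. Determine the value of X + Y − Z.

With 26 = 2·13 people, non-crossing handshake pairings are non-crossing perfect matchings on a circle, counted by C_13. So X = C_13 = 742900.
Weakly increasing sequences with a_i ≤ i biject with Dyck paths of semilength 14, so there are C_14. So Y = C_14 = 2674440.
A Dyck path with 14 up-steps and 14 down-steps has semilength 14, so there are C_14 of them. So Z = C_14 = 2674440.
X + Y − Z = 742900 + 2674440 − 2674440 = 742900.

742900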